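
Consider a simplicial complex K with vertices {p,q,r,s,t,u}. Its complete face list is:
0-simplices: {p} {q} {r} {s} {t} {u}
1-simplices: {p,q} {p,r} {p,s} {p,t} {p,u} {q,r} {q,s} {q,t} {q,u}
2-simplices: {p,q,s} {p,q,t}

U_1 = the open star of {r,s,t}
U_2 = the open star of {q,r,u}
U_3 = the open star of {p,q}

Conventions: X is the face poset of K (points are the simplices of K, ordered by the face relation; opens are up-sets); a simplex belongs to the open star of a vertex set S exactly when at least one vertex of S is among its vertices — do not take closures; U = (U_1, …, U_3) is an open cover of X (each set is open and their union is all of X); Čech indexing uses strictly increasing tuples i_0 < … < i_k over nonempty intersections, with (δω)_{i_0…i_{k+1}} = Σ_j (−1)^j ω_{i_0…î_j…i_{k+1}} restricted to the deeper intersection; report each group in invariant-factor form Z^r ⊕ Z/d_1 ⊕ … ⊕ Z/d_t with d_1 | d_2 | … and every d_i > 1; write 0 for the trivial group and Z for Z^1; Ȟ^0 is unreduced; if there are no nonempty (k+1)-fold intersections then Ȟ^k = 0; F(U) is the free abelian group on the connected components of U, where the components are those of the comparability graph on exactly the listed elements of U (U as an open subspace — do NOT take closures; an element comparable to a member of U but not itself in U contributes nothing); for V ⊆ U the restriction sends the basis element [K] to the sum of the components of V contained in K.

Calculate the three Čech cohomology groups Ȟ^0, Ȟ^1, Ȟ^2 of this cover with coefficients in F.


Ȟ^0(U;F) ≅ Z,  Ȟ^1(U;F) ≅ Z^2,  Ȟ^2(U;F) ≅ 0

nonempty intersections:
  U1={{r},{s},{t},{p,r},{p,s},{p,t},{q,r},{q,s},{q,t},{p,q,s},{p,q,t}} U2={{q},{r},{u},{p,q},{p,r},{p,u},{q,r},{q,s},{q,t},{q,u},{p,q,s},{p,q,t}} U3={{p},{q},{p,q},{p,r},{p,s},{p,t},{p,u},{q,r},{q,s},{q,t},{q,u},{p,q,s},{p,q,t}}
  U12={{r},{p,r},{q,r},{q,s},{q,t},{p,q,s},{p,q,t}} U13={{p,r},{p,s},{p,t},{q,r},{q,s},{q,t},{p,q,s},{p,q,t}} U23={{q},{p,q},{p,r},{p,u},{q,r},{q,s},{q,t},{q,u},{p,q,s},{p,q,t}}
  U123={{p,r},{q,r},{q,s},{q,t},{p,q,s},{p,q,t}}
components per intersection:
  U1: {{r},{p,r},{q,r}} {{s},{p,s},{q,s},{p,q,s}} {{t},{p,t},{q,t},{p,q,t}}
  U2: {{q},{r},{u},{p,q},{p,r},{p,u},{q,r},{q,s},{q,t},{q,u},{p,q,s},{p,q,t}}
  U3: {{p},{q},{p,q},{p,r},{p,s},{p,t},{p,u},{q,r},{q,s},{q,t},{q,u},{p,q,s},{p,q,t}}
  U12: {{r},{p,r},{q,r}} {{q,s},{p,q,s}} {{q,t},{p,q,t}}
  U13: {{p,r}} {{p,s},{q,s},{p,q,s}} {{p,t},{q,t},{p,q,t}} {{q,r}}
  U23: {{q},{p,q},{q,r},{q,s},{q,t},{q,u},{p,q,s},{p,q,t}} {{p,r}} {{p,u}}
  U123: {{p,r}} {{q,r}} {{q,s},{p,q,s}} {{q,t},{p,q,t}}
C dims 5,10,4; δ0: rk 4, SNF 1^4; δ1: rk 4, SNF 1^4
Ȟ^0: (5−4)−0=1 ⇒ Z
Ȟ^1: (10−4)−4=2 ⇒ Z^2
Ȟ^2: (4−0)−4=0 ⇒ 0


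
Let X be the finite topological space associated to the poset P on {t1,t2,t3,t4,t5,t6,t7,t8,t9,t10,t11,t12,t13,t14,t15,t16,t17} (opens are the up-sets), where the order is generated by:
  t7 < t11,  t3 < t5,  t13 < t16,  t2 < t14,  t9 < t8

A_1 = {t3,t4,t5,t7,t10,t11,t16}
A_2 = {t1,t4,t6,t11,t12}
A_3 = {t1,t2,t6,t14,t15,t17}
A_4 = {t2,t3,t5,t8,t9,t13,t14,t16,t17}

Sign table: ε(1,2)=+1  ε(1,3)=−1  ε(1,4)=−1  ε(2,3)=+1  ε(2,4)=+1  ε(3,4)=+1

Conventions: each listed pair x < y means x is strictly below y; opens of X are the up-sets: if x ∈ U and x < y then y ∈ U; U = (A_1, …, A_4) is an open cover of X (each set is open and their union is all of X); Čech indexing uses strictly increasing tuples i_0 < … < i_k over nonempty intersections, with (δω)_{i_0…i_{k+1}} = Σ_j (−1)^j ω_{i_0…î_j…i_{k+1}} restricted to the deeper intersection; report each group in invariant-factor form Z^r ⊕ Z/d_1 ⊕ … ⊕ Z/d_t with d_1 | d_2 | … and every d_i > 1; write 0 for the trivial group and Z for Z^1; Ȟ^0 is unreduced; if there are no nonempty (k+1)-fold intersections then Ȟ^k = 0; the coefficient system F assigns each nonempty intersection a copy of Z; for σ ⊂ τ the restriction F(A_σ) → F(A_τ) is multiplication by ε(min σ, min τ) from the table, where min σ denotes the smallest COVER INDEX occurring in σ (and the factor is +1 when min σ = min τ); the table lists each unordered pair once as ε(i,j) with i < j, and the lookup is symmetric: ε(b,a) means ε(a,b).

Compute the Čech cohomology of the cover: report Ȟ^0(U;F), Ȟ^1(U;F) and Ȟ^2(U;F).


nerve simplices:
  A12={t4,t11} A14={t3,t5,t16} A23={t1,t6} A34={t2,t14,t17}
C dims 4,4; δ0: rk 4, SNF 1^3·2
degree 0: 4−4−0 = 0 → Ȟ^0 ≅ 0
degree 1: 4−0−4 = 0 plus torsion [2] → Ȟ^1 ≅ Z/2
degree 2: 0−0−0 = 0 → Ȟ^2 ≅ 0

Ȟ^0(U;F) ≅ 0, Ȟ^1(U;F) ≅ Z/2 and Ȟ^2(U;F) ≅ 0


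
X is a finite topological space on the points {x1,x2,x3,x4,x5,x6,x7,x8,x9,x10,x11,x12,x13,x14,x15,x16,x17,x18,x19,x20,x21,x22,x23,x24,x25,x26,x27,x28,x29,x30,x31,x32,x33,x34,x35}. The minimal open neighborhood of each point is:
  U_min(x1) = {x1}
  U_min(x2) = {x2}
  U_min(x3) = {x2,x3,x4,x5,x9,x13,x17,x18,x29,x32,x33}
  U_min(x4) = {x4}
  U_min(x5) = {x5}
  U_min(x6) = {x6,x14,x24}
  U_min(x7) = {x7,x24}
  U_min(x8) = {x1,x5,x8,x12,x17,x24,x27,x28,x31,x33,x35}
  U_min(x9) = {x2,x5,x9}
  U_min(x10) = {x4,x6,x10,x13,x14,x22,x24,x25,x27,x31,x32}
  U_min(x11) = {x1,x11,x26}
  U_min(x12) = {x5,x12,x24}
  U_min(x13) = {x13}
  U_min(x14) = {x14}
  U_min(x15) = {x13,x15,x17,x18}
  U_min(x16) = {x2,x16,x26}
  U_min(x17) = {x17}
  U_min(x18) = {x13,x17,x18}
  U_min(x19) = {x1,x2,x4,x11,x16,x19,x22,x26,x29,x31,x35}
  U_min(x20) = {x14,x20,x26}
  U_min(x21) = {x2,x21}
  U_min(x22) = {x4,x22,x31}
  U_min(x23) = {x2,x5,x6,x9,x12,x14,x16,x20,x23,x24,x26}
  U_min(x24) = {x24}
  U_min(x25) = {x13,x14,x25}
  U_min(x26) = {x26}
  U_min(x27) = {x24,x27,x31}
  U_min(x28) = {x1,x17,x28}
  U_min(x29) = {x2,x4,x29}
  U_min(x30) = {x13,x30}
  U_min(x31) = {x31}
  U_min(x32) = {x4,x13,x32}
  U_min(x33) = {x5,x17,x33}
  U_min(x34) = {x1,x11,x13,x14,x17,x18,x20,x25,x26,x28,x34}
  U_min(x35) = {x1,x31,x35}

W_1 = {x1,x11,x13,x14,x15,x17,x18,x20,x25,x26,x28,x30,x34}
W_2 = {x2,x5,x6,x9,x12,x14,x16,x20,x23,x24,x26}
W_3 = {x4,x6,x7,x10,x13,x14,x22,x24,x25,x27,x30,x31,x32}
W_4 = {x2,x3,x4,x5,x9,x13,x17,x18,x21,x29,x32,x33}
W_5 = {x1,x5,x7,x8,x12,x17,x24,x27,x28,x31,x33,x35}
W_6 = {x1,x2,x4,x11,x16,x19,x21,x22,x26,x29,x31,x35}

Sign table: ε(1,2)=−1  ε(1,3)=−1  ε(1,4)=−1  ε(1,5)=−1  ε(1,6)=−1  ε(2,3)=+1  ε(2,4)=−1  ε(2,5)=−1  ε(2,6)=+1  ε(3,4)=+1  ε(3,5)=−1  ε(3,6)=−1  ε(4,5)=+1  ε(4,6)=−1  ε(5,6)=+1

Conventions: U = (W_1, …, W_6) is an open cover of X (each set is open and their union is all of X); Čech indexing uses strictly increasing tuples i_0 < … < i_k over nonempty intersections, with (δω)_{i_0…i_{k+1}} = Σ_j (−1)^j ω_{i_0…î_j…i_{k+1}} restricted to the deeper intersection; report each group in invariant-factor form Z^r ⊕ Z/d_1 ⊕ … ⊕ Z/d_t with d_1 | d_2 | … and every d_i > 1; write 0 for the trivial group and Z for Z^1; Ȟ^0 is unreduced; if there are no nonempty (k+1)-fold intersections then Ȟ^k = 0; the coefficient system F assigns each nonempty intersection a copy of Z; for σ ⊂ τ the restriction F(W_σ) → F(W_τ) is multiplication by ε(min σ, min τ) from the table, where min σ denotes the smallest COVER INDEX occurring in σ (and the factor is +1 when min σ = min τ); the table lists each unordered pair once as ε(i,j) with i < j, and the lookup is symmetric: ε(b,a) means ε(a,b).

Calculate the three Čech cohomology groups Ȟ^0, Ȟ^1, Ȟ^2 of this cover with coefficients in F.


intersection data:
  W12={x14,x20,x26} W13={x13,x14,x25,x30} W14={x13,x17,x18} W15={x1,x17,x28} W16={x1,x11,x26} W23={x6,x14,x24} W24={x2,x5,x9} W25={x5,x12,x24} W26={x2,x16,x26} W34={x4,x13,x32} W35={x7,x24,x27,x31} W36={x4,x22,x31} W45={x5,x17,x33} W46={x2,x4,x21,x29} W56={x1,x31,x35}
  W123={x14} W126={x26} W134={x13} W145={x17} W156={x1} W235={x24} W245={x5} W246={x2} W346={x4} W356={x31}
C dims 6,15,10; δ0: rk 6, SNF 1^5·2; δ1: rk 9, SNF 1^9
Ȟ^0 = (6 − 6) − 0 = 0, so Ȟ^0 ≅ 0
Ȟ^1 = (15 − 9) − 6 = 0 plus torsion [2], so Ȟ^1 ≅ Z/2
Ȟ^2 = (10 − 0) − 9 = 1, so Ȟ^2 ≅ Z

Ȟ^0 ≅ 0; Ȟ^1 ≅ Z/2; Ȟ^2 ≅ Z


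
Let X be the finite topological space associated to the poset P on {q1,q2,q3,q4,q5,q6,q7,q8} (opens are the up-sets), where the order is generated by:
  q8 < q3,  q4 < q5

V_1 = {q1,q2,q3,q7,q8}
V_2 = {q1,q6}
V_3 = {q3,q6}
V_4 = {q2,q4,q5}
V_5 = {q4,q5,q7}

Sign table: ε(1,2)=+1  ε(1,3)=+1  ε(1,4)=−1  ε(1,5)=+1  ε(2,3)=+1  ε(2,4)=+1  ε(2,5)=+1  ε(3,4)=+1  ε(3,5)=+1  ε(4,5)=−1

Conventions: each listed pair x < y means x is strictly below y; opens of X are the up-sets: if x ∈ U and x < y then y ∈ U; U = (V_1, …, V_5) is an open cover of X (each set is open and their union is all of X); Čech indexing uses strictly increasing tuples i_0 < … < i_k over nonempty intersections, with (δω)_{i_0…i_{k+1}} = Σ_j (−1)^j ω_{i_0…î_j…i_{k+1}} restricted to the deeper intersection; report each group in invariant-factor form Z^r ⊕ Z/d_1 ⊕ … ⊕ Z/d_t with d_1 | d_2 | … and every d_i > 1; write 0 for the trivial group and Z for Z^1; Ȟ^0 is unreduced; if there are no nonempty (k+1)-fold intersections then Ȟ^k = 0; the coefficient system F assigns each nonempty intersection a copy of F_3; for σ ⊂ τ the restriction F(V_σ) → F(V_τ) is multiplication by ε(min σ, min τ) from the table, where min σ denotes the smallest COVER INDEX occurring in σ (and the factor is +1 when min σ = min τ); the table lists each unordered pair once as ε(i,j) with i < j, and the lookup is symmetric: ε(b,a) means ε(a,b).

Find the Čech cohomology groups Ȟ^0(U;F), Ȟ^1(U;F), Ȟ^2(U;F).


Ȟ^0 ≅ Z/3; Ȟ^1 ≅ Z/3 ⊕ Z/3; Ȟ^2 ≅ 0

cover nerve:
  V12={q1} V13={q3} V14={q2} V15={q7} V23={q6} V45={q4,q5}
C dims 5,6; δ0: rk_F3 4
Ȟ^0: (5−4)−0=1 ⇒ Z/3
Ȟ^1: (6−0)−4=2 ⇒ Z/3 ⊕ Z/3
Ȟ^2: (0−0)−0=0 ⇒ 0


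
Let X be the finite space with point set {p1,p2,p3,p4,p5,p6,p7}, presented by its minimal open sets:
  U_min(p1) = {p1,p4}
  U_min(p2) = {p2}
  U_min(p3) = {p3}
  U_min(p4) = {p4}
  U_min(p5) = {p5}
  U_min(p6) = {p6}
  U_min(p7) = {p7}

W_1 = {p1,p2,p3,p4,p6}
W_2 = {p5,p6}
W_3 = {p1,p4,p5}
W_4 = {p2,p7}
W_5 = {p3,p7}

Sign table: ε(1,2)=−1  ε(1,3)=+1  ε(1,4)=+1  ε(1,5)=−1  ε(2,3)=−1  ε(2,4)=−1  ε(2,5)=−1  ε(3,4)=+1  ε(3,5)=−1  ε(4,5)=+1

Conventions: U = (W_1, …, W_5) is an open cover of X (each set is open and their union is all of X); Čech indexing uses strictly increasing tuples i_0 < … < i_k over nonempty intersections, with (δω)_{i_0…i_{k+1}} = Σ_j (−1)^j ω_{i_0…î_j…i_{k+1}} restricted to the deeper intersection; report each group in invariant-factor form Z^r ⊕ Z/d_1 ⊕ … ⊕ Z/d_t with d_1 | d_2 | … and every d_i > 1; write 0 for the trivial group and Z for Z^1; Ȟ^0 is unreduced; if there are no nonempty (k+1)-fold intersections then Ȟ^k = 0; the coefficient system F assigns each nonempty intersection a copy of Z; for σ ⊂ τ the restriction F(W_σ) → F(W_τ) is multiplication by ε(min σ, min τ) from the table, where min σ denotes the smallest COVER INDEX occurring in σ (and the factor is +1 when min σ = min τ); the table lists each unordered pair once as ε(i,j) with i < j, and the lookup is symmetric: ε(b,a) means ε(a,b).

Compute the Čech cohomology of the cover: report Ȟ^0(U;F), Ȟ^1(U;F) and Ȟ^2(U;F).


Ȟ^0 = 0, Ȟ^1 = Z ⊕ Z/2, Ȟ^2 = 0

nerve of the cover:
  W12={p6} W13={p1,p4} W14={p2} W15={p3} W23={p5} W45={p7}
C dims 5,6; δ0: rk 5, SNF 1^4·2
Ȟ^0 = (5 − 5) − 0 = 0, so Ȟ^0 ≅ 0
Ȟ^1 = (6 − 0) − 5 = 1 plus torsion [2], so Ȟ^1 ≅ Z ⊕ Z/2
Ȟ^2 = (0 − 0) − 0 = 0, so Ȟ^2 ≅ 0


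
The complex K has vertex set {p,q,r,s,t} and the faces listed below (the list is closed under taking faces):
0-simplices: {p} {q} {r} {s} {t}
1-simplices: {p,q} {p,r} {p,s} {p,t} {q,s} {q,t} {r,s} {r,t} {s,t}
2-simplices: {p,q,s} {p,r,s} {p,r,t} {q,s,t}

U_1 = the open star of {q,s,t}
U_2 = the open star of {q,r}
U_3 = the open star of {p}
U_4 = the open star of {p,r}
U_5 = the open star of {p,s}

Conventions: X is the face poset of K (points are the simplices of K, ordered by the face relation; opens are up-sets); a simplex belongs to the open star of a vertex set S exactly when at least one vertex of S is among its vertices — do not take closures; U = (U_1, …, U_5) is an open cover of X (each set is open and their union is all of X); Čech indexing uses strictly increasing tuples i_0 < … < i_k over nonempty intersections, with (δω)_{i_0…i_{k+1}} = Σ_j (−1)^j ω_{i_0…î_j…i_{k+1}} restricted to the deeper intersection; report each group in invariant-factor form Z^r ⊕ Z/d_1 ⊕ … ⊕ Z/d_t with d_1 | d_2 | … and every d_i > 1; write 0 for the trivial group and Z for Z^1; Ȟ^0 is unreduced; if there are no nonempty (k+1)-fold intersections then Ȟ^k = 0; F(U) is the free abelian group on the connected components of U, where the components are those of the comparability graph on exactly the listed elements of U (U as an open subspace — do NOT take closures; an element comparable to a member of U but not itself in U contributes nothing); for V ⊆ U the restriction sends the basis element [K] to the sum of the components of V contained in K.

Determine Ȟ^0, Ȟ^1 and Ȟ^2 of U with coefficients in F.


Ȟ^0 ≅ Z, Ȟ^1 ≅ Z and Ȟ^2 ≅ 0

nerve simplices:
  U1={{q},{s},{t},{p,q},{p,s},{p,t},{q,s},{q,t},{r,s},{r,t},{s,t},{p,q,s},{p,r,s},{p,r,t},{q,s,t}} U2={{q},{r},{p,q},{p,r},{q,s},{q,t},{r,s},{r,t},{p,q,s},{p,r,s},{p,r,t},{q,s,t}} U3={{p},{p,q},{p,r},{p,s},{p,t},{p,q,s},{p,r,s},{p,r,t}} U4={{p},{r},{p,q},{p,r},{p,s},{p,t},{r,s},{r,t},{p,q,s},{p,r,s},{p,r,t}} U5={{p},{s},{p,q},{p,r},{p,s},{p,t},{q,s},{r,s},{s,t},{p,q,s},{p,r,s},{p,r,t},{q,s,t}}
  U12={{q},{p,q},{q,s},{q,t},{r,s},{r,t},{p,q,s},{p,r,s},{p,r,t},{q,s,t}} U13={{p,q},{p,s},{p,t},{p,q,s},{p,r,s},{p,r,t}} U14={{p,q},{p,s},{p,t},{r,s},{r,t},{p,q,s},{p,r,s},{p,r,t}} U15={{s},{p,q},{p,s},{p,t},{q,s},{r,s},{s,t},{p,q,s},{p,r,s},{p,r,t},{q,s,t}} U23={{p,q},{p,r},{p,q,s},{p,r,s},{p,r,t}} U24={{r},{p,q},{p,r},{r,s},{r,t},{p,q,s},{p,r,s},{p,r,t}} U25={{p,q},{p,r},{q,s},{r,s},{p,q,s},{p,r,s},{p,r,t},{q,s,t}} U34={{p},{p,q},{p,r},{p,s},{p,t},{p,q,s},{p,r,s},{p,r,t}} U35={{p},{p,q},{p,r},{p,s},{p,t},{p,q,s},{p,r,s},{p,r,t}} U45={{p},{p,q},{p,r},{p,s},{p,t},{r,s},{p,q,s},{p,r,s},{p,r,t}}
  U123={{p,q},{p,q,s},{p,r,s},{p,r,t}} U124={{p,q},{r,s},{r,t},{p,q,s},{p,r,s},{p,r,t}} U125={{p,q},{q,s},{r,s},{p,q,s},{p,r,s},{p,r,t},{q,s,t}} U134={{p,q},{p,s},{p,t},{p,q,s},{p,r,s},{p,r,t}} U135={{p,q},{p,s},{p,t},{p,q,s},{p,r,s},{p,r,t}} U145={{p,q},{p,s},{p,t},{r,s},{p,q,s},{p,r,s},{p,r,t}} U234={{p,q},{p,r},{p,q,s},{p,r,s},{p,r,t}} U235={{p,q},{p,r},{p,q,s},{p,r,s},{p,r,t}} U245={{p,q},{p,r},{r,s},{p,q,s},{p,r,s},{p,r,t}} U345={{p},{p,q},{p,r},{p,s},{p,t},{p,q,s},{p,r,s},{p,r,t}}
  U1234={{p,q},{p,q,s},{p,r,s},{p,r,t}} U1235={{p,q},{p,q,s},{p,r,s},{p,r,t}} U1245={{p,q},{r,s},{p,q,s},{p,r,s},{p,r,t}} U1345={{p,q},{p,s},{p,t},{p,q,s},{p,r,s},{p,r,t}} U2345={{p,q},{p,r},{p,q,s},{p,r,s},{p,r,t}}
  U12345={{p,q},{p,q,s},{p,r,s},{p,r,t}}
components per intersection:
  U1: {{q},{s},{t},{p,q},{p,s},{p,t},{q,s},{q,t},{r,s},{r,t},{s,t},{p,q,s},{p,r,s},{p,r,t},{q,s,t}}
  U2: {{q},{p,q},{q,s},{q,t},{p,q,s},{q,s,t}} {{r},{p,r},{r,s},{r,t},{p,r,s},{p,r,t}}
  U3: {{p},{p,q},{p,r},{p,s},{p,t},{p,q,s},{p,r,s},{p,r,t}}
  U4: {{p},{r},{p,q},{p,r},{p,s},{p,t},{r,s},{r,t},{p,q,s},{p,r,s},{p,r,t}}
  U5: {{p},{s},{p,q},{p,r},{p,s},{p,t},{q,s},{r,s},{s,t},{p,q,s},{p,r,s},{p,r,t},{q,s,t}}
  U12: {{q},{p,q},{q,s},{q,t},{p,q,s},{q,s,t}} {{r,s},{p,r,s}} {{r,t},{p,r,t}}
  U13: {{p,q},{p,s},{p,q,s},{p,r,s}} {{p,t},{p,r,t}}
  U14: {{p,q},{p,s},{r,s},{p,q,s},{p,r,s}} {{p,t},{r,t},{p,r,t}}
  U15: {{s},{p,q},{p,s},{q,s},{r,s},{s,t},{p,q,s},{p,r,s},{q,s,t}} {{p,t},{p,r,t}}
  U23: {{p,q},{p,q,s}} {{p,r},{p,r,s},{p,r,t}}
  U24: {{r},{p,r},{r,s},{r,t},{p,r,s},{p,r,t}} {{p,q},{p,q,s}}
  U25: {{p,q},{q,s},{p,q,s},{q,s,t}} {{p,r},{r,s},{p,r,s},{p,r,t}}
  U34: {{p},{p,q},{p,r},{p,s},{p,t},{p,q,s},{p,r,s},{p,r,t}}
  U35: {{p},{p,q},{p,r},{p,s},{p,t},{p,q,s},{p,r,s},{p,r,t}}
  U45: {{p},{p,q},{p,r},{p,s},{p,t},{r,s},{p,q,s},{p,r,s},{p,r,t}}
  U123: {{p,q},{p,q,s}} {{p,r,s}} {{p,r,t}}
  U124: {{p,q},{p,q,s}} {{r,s},{p,r,s}} {{r,t},{p,r,t}}
  U125: {{p,q},{q,s},{p,q,s},{q,s,t}} {{r,s},{p,r,s}} {{p,r,t}}
  U134: {{p,q},{p,s},{p,q,s},{p,r,s}} {{p,t},{p,r,t}}
  U135: {{p,q},{p,s},{p,q,s},{p,r,s}} {{p,t},{p,r,t}}
  U145: {{p,q},{p,s},{r,s},{p,q,s},{p,r,s}} {{p,t},{p,r,t}}
  U234: {{p,q},{p,q,s}} {{p,r},{p,r,s},{p,r,t}}
  U235: {{p,q},{p,q,s}} {{p,r},{p,r,s},{p,r,t}}
  U245: {{p,q},{p,q,s}} {{p,r},{r,s},{p,r,s},{p,r,t}}
  U345: {{p},{p,q},{p,r},{p,s},{p,t},{p,q,s},{p,r,s},{p,r,t}}
  U1234: {{p,q},{p,q,s}} {{p,r,s}} {{p,r,t}}
  U1235: {{p,q},{p,q,s}} {{p,r,s}} {{p,r,t}}
  U1245: {{p,q},{p,q,s}} {{r,s},{p,r,s}} {{p,r,t}}
  U1345: {{p,q},{p,s},{p,q,s},{p,r,s}} {{p,t},{p,r,t}}
  U2345: {{p,q},{p,q,s}} {{p,r},{p,r,s},{p,r,t}}
  U12345: {{p,q},{p,q,s}} {{p,r,s}} {{p,r,t}}
C dims 6,18,22,13; δ0: rk 5, SNF 1^5; δ1: rk 12, SNF 1^12; δ2: rk 10, SNF 1^10
degree 0: 6−5−0 = 1 → Ȟ^0 ≅ Z
degree 1: 18−12−5 = 1 → Ȟ^1 ≅ Z
degree 2: 22−10−12 = 0 → Ȟ^2 ≅ 0


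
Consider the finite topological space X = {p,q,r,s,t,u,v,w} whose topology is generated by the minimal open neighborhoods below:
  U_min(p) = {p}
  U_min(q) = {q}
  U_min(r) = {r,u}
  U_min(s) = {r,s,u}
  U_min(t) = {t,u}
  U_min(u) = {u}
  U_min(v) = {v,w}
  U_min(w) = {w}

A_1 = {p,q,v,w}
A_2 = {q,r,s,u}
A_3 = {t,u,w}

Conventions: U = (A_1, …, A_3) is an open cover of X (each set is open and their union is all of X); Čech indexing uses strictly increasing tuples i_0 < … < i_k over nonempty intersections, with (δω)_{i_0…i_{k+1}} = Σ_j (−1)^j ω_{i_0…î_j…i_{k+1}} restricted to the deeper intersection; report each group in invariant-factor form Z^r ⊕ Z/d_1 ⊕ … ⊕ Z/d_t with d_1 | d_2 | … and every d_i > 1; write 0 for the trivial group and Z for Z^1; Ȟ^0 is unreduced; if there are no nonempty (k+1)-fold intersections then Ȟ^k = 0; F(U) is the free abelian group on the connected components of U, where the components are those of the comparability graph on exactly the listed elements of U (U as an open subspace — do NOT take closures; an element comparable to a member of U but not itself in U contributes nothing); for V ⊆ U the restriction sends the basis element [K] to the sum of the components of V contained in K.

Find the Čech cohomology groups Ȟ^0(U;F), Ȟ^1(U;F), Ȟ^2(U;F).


Ȟ^0 = Z^4, Ȟ^1 = 0, Ȟ^2 = 0

nonempty intersections:
  A12={q} A13={w} A23={u}
components per intersection:
  A1: {p} {q} {v,w}
  A2: {q} {r,s,u}
  A3: {t,u} {w}
  A12: {q}
  A13: {w}
  A23: {u}
C dims 7,3; δ0: rk 3, SNF 1^3
Ȟ^0: (7−3)−0=4 ⇒ Z^4
Ȟ^1: (3−0)−3=0 ⇒ 0
Ȟ^2: (0−0)−0=0 ⇒ 0


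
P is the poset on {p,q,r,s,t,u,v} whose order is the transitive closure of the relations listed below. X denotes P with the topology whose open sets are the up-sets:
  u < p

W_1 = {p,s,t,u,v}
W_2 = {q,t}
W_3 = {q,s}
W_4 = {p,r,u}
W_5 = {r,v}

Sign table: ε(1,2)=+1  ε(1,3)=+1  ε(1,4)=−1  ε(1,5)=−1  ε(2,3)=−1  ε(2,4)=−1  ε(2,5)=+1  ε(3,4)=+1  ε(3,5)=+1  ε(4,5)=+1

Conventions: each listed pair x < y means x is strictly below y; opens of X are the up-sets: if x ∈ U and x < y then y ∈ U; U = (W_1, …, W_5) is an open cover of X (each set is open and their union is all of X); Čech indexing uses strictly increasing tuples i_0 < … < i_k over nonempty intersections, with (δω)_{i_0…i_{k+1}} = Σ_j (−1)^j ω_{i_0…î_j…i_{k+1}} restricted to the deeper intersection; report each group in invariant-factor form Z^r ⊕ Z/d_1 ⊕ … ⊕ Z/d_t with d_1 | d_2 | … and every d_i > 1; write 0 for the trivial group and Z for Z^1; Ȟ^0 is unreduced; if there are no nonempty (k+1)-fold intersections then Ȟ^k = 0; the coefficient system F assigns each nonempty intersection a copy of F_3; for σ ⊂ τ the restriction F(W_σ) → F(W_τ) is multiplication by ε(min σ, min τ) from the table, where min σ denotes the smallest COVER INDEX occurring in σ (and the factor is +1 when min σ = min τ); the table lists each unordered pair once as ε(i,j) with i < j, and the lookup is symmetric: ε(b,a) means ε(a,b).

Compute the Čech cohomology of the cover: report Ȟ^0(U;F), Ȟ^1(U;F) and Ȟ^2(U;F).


cover nerve:
  W12={t} W13={s} W14={p,u} W15={v} W23={q} W45={r}
C dims 5,6; δ0: rk_F3 5
Ȟ^0: (5−5)−0=0 ⇒ 0
Ȟ^1: (6−0)−5=1 ⇒ Z/3
Ȟ^2: (0−0)−0=0 ⇒ 0

Ȟ^0(U;F) ≅ 0; Ȟ^1(U;F) ≅ Z/3; Ȟ^2(U;F) ≅ 0


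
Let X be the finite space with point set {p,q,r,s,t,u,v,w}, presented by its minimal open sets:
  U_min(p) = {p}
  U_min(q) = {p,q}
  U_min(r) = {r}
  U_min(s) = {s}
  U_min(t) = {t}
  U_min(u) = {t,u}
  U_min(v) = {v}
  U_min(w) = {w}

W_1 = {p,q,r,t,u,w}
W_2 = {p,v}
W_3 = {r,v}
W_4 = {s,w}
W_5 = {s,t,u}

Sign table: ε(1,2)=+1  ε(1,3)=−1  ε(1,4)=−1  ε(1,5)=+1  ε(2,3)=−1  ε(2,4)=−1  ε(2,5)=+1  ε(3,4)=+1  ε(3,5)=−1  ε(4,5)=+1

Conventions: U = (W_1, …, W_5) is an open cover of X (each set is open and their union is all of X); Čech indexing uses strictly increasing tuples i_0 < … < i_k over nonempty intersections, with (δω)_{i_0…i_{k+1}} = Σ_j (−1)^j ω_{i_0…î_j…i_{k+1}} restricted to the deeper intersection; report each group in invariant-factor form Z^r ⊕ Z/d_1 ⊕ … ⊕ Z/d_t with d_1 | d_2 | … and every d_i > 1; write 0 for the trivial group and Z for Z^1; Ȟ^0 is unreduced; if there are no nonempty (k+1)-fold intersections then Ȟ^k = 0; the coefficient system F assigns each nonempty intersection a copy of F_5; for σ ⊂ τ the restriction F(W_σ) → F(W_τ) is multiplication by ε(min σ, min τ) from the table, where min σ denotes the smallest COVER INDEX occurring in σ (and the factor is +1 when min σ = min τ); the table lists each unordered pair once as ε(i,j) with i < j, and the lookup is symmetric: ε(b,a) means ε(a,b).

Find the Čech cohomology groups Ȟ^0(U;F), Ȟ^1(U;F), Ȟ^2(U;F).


Ȟ^0(U;F) ≅ 0, Ȟ^1(U;F) ≅ Z/5, Ȟ^2(U;F) ≅ 0

nerve of the cover:
  W12={p} W13={r} W14={w} W15={t,u} W23={v} W45={s}
C dims 5,6; δ0: rk_F5 5
Ȟ^0 = (5 − 5) − 0 = 0, so Ȟ^0 ≅ 0
Ȟ^1 = (6 − 0) − 5 = 1, so Ȟ^1 ≅ Z/5
Ȟ^2 = (0 − 0) − 0 = 0, so Ȟ^2 ≅ 0


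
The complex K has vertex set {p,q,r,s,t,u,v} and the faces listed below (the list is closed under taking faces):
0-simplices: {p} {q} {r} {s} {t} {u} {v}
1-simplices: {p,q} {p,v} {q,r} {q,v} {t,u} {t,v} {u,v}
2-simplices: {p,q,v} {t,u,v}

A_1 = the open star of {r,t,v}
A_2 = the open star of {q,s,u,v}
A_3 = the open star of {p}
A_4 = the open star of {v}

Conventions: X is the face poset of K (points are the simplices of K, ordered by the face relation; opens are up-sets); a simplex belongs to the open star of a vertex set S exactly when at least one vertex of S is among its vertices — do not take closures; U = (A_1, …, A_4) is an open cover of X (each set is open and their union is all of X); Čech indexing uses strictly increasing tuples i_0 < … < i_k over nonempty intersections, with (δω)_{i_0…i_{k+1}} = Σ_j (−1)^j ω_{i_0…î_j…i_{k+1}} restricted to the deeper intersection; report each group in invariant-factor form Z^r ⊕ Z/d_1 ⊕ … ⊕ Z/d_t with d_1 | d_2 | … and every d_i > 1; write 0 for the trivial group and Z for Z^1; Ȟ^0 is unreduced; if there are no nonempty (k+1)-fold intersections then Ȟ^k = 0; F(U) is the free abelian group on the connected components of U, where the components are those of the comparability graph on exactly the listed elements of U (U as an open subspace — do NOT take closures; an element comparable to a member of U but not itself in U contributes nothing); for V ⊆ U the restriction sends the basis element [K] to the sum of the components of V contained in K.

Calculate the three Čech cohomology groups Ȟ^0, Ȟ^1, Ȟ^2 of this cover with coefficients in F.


Ȟ^0(U;F) ≅ Z^2, Ȟ^1(U;F) ≅ 0, Ȟ^2(U;F) ≅ 0

intersection data:
  A1={{r},{t},{v},{p,v},{q,r},{q,v},{t,u},{t,v},{u,v},{p,q,v},{t,u,v}} A2={{q},{s},{u},{v},{p,q},{p,v},{q,r},{q,v},{t,u},{t,v},{u,v},{p,q,v},{t,u,v}} A3={{p},{p,q},{p,v},{p,q,v}} A4={{v},{p,v},{q,v},{t,v},{u,v},{p,q,v},{t,u,v}}
  A12={{v},{p,v},{q,r},{q,v},{t,u},{t,v},{u,v},{p,q,v},{t,u,v}} A13={{p,v},{p,q,v}} A14={{v},{p,v},{q,v},{t,v},{u,v},{p,q,v},{t,u,v}} A23={{p,q},{p,v},{p,q,v}} A24={{v},{p,v},{q,v},{t,v},{u,v},{p,q,v},{t,u,v}} A34={{p,v},{p,q,v}}
  A123={{p,v},{p,q,v}} A124={{v},{p,v},{q,v},{t,v},{u,v},{p,q,v},{t,u,v}} A134={{p,v},{p,q,v}} A234={{p,v},{p,q,v}}
  A1234={{p,v},{p,q,v}}
components per intersection:
  A1: {{r},{q,r}} {{t},{v},{p,v},{q,v},{t,u},{t,v},{u,v},{p,q,v},{t,u,v}}
  A2: {{q},{u},{v},{p,q},{p,v},{q,r},{q,v},{t,u},{t,v},{u,v},{p,q,v},{t,u,v}} {{s}}
  A3: {{p},{p,q},{p,v},{p,q,v}}
  A4: {{v},{p,v},{q,v},{t,v},{u,v},{p,q,v},{t,u,v}}
  A12: {{v},{p,v},{q,v},{t,u},{t,v},{u,v},{p,q,v},{t,u,v}} {{q,r}}
  A13: {{p,v},{p,q,v}}
  A14: {{v},{p,v},{q,v},{t,v},{u,v},{p,q,v},{t,u,v}}
  A23: {{p,q},{p,v},{p,q,v}}
  A24: {{v},{p,v},{q,v},{t,v},{u,v},{p,q,v},{t,u,v}}
  A34: {{p,v},{p,q,v}}
  A123: {{p,v},{p,q,v}}
  A124: {{v},{p,v},{q,v},{t,v},{u,v},{p,q,v},{t,u,v}}
  A134: {{p,v},{p,q,v}}
  A234: {{p,v},{p,q,v}}
  A1234: {{p,v},{p,q,v}}
C dims 6,7,4,1; δ0: rk 4, SNF 1^4; δ1: rk 3, SNF 1^3; δ2: rk 1, SNF 1^1
Ȟ^0 = (6 − 4) − 0 = 2, so Ȟ^0 ≅ Z^2
Ȟ^1 = (7 − 3) − 4 = 0, so Ȟ^1 ≅ 0
Ȟ^2 = (4 − 1) − 3 = 0, so Ȟ^2 ≅ 0


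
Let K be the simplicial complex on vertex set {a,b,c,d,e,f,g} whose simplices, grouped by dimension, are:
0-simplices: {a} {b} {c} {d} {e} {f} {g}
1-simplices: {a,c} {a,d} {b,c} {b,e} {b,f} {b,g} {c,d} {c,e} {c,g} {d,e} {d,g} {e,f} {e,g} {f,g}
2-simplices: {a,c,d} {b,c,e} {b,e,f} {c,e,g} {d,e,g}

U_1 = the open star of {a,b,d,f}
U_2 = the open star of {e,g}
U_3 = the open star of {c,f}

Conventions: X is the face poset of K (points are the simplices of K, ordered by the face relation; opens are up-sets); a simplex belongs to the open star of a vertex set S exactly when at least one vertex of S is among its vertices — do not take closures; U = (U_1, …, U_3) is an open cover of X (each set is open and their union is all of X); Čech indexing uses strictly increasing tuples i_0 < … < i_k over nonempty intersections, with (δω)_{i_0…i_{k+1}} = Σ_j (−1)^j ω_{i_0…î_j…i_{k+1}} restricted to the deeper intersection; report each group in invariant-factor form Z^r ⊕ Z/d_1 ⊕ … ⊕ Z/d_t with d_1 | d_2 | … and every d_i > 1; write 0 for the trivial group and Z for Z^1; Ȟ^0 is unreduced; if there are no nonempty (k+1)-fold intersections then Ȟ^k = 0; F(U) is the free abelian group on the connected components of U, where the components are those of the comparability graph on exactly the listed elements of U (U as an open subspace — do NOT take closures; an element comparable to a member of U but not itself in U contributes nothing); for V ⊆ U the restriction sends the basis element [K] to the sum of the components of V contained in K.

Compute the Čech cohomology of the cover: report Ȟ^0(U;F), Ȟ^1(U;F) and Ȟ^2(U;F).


Ȟ^0 ≅ Z,  Ȟ^1 ≅ Z^3,  Ȟ^2 ≅ 0

cover nerve:
  U1={{a},{b},{d},{f},{a,c},{a,d},{b,c},{b,e},{b,f},{b,g},{c,d},{d,e},{d,g},{e,f},{f,g},{a,c,d},{b,c,e},{b,e,f},{d,e,g}} U2={{e},{g},{b,e},{b,g},{c,e},{c,g},{d,e},{d,g},{e,f},{e,g},{f,g},{b,c,e},{b,e,f},{c,e,g},{d,e,g}} U3={{c},{f},{a,c},{b,c},{b,f},{c,d},{c,e},{c,g},{e,f},{f,g},{a,c,d},{b,c,e},{b,e,f},{c,e,g}}
  U12={{b,e},{b,g},{d,e},{d,g},{e,f},{f,g},{b,c,e},{b,e,f},{d,e,g}} U13={{f},{a,c},{b,c},{b,f},{c,d},{e,f},{f,g},{a,c,d},{b,c,e},{b,e,f}} U23={{c,e},{c,g},{e,f},{f,g},{b,c,e},{b,e,f},{c,e,g}}
  U123={{e,f},{f,g},{b,c,e},{b,e,f}}
components per intersection:
  U1: {{a},{d},{a,c},{a,d},{c,d},{d,e},{d,g},{a,c,d},{d,e,g}} {{b},{f},{b,c},{b,e},{b,f},{b,g},{e,f},{f,g},{b,c,e},{b,e,f}}
  U2: {{e},{g},{b,e},{b,g},{c,e},{c,g},{d,e},{d,g},{e,f},{e,g},{f,g},{b,c,e},{b,e,f},{c,e,g},{d,e,g}}
  U3: {{c},{a,c},{b,c},{c,d},{c,e},{c,g},{a,c,d},{b,c,e},{c,e,g}} {{f},{b,f},{e,f},{f,g},{b,e,f}}
  U12: {{b,e},{e,f},{b,c,e},{b,e,f}} {{b,g}} {{d,e},{d,g},{d,e,g}} {{f,g}}
  U13: {{f},{b,f},{e,f},{f,g},{b,e,f}} {{a,c},{c,d},{a,c,d}} {{b,c},{b,c,e}}
  U23: {{c,e},{c,g},{b,c,e},{c,e,g}} {{e,f},{b,e,f}} {{f,g}}
  U123: {{e,f},{b,e,f}} {{f,g}} {{b,c,e}}
C dims 5,10,3; δ0: rk 4, SNF 1^4; δ1: rk 3, SNF 1^3
Ȟ^0: (5−4)−0=1 ⇒ Z
Ȟ^1: (10−3)−4=3 ⇒ Z^3
Ȟ^2: (3−0)−3=0 ⇒ 0


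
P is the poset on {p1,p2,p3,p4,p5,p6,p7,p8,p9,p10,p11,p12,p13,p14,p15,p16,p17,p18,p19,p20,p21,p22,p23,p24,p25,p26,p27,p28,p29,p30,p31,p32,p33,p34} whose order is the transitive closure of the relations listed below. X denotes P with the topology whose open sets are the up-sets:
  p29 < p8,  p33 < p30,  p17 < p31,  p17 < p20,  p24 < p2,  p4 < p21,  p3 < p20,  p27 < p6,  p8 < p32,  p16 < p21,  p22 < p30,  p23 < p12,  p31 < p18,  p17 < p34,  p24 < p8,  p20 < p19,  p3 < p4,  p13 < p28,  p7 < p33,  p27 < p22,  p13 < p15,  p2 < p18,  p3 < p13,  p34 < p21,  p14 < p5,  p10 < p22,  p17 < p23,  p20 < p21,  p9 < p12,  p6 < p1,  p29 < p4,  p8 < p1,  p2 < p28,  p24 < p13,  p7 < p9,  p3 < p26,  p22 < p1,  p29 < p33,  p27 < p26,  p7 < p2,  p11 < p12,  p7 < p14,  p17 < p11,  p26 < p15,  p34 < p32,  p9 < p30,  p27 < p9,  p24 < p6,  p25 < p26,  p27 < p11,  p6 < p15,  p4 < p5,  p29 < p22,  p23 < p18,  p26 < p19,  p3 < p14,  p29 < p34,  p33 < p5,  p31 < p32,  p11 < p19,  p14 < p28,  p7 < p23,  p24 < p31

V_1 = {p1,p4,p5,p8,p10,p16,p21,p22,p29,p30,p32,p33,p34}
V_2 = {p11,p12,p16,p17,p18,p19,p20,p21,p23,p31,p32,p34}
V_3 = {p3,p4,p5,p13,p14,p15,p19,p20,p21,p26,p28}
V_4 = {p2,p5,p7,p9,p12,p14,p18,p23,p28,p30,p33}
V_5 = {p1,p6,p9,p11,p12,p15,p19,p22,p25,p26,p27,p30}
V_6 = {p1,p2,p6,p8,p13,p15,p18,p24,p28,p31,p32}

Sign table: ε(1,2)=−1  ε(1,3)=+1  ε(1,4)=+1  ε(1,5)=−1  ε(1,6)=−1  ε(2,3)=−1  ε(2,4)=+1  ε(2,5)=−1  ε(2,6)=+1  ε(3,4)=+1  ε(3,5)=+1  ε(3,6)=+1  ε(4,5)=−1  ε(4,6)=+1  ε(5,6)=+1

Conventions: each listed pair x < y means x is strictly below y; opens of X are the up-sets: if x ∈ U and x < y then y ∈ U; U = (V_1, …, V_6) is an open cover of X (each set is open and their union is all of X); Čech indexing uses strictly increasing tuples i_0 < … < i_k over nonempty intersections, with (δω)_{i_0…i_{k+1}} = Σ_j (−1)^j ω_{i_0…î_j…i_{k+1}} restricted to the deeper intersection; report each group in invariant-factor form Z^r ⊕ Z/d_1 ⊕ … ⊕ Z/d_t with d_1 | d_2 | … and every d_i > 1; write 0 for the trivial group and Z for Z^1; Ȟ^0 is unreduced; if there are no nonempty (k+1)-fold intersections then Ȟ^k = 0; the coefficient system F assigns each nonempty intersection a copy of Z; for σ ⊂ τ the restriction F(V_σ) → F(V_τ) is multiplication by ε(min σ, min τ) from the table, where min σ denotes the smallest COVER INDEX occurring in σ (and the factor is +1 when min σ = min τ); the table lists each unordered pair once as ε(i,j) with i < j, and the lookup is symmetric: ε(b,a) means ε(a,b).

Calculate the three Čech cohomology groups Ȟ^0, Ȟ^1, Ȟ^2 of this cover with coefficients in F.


cover nerve:
  V12={p16,p21,p32,p34} V13={p4,p5,p21} V14={p5,p30,p33} V15={p1,p22,p30} V16={p1,p8,p32} V23={p19,p20,p21} V24={p12,p18,p23} V25={p11,p12,p19} V26={p18,p31,p32} V34={p5,p14,p28} V35={p15,p19,p26} V36={p13,p15,p28} V45={p9,p12,p30} V46={p2,p18,p28} V56={p1,p6,p15}
  V123={p21} V126={p32} V134={p5} V145={p30} V156={p1} V235={p19} V245={p12} V246={p18} V346={p28} V356={p15}
C dims 6,15,10; δ0: rk 6, SNF 1^5·2; δ1: rk 9, SNF 1^9
Ȟ^0: (6−6)−0=0 ⇒ 0
Ȟ^1: (15−9)−6=0 plus torsion [2] ⇒ Z/2
Ȟ^2: (10−0)−9=1 ⇒ Z

Ȟ^0 ≅ 0, Ȟ^1 ≅ Z/2 and Ȟ^2 ≅ Z


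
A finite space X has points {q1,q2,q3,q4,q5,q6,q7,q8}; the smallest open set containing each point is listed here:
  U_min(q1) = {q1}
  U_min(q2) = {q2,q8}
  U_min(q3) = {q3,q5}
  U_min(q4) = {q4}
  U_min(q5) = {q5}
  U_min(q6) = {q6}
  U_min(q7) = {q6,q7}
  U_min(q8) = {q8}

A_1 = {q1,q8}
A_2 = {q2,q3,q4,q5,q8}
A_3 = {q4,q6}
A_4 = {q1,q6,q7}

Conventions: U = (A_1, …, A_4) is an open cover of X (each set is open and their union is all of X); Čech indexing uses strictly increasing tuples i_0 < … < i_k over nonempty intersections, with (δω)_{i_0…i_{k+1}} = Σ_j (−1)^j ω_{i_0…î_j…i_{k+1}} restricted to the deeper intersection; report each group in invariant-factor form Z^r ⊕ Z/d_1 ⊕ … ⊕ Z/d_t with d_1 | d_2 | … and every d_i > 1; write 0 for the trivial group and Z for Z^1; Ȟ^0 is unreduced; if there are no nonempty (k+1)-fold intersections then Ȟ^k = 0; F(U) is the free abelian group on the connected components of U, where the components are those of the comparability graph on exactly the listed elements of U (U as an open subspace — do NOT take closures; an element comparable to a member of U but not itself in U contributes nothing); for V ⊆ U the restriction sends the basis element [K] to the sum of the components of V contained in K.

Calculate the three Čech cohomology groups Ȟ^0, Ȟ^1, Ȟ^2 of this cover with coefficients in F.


intersection data:
  A12={q8} A14={q1} A23={q4} A34={q6}
components per intersection:
  A1: {q1} {q8}
  A2: {q2,q8} {q3,q5} {q4}
  A3: {q4} {q6}
  A4: {q1} {q6,q7}
  A12: {q8}
  A14: {q1}
  A23: {q4}
  A34: {q6}
C dims 9,4; δ0: rk 4, SNF 1^4
Ȟ^0 = (9 − 4) − 0 = 5, so Ȟ^0 ≅ Z^5
Ȟ^1 = (4 − 0) − 4 = 0, so Ȟ^1 ≅ 0
Ȟ^2 = (0 − 0) − 0 = 0, so Ȟ^2 ≅ 0

Ȟ^0 = Z^5, Ȟ^1 = 0, Ȟ^2 = 0


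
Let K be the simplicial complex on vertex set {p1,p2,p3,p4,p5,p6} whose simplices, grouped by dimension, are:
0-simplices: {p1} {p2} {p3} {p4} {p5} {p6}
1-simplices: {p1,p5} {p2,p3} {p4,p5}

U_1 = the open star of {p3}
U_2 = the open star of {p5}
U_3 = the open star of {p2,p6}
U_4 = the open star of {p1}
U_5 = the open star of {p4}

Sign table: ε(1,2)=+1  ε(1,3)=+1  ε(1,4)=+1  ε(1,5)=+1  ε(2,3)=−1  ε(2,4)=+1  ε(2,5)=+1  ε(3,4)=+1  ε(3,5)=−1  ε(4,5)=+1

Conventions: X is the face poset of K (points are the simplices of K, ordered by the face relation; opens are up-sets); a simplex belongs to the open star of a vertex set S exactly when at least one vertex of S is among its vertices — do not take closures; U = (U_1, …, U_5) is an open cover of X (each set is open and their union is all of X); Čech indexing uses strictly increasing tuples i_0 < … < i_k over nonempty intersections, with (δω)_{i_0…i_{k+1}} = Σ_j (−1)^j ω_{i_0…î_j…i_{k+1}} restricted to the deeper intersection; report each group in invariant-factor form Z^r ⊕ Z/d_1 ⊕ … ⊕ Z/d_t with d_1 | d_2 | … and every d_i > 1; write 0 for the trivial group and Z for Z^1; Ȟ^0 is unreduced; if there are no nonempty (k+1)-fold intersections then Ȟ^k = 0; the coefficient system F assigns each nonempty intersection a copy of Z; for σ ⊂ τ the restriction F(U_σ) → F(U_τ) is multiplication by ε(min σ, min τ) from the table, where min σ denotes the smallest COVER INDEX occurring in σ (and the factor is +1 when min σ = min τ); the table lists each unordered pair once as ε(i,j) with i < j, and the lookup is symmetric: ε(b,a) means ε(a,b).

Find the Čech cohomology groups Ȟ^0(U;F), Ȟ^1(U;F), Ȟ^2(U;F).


Ȟ^0(U;F) ≅ Z^2,  Ȟ^1(U;F) ≅ 0,  Ȟ^2(U;F) ≅ 0

nonempty intersections:
  U1={{p3},{p2,p3}} U2={{p5},{p1,p5},{p4,p5}} U3={{p2},{p6},{p2,p3}} U4={{p1},{p1,p5}} U5={{p4},{p4,p5}}
  U13={{p2,p3}} U24={{p1,p5}} U25={{p4,p5}}
C dims 5,3; δ0: rk 3, SNF 1^3
Ȟ^0: (5−3)−0=2 ⇒ Z^2
Ȟ^1: (3−0)−3=0 ⇒ 0
Ȟ^2: (0−0)−0=0 ⇒ 0


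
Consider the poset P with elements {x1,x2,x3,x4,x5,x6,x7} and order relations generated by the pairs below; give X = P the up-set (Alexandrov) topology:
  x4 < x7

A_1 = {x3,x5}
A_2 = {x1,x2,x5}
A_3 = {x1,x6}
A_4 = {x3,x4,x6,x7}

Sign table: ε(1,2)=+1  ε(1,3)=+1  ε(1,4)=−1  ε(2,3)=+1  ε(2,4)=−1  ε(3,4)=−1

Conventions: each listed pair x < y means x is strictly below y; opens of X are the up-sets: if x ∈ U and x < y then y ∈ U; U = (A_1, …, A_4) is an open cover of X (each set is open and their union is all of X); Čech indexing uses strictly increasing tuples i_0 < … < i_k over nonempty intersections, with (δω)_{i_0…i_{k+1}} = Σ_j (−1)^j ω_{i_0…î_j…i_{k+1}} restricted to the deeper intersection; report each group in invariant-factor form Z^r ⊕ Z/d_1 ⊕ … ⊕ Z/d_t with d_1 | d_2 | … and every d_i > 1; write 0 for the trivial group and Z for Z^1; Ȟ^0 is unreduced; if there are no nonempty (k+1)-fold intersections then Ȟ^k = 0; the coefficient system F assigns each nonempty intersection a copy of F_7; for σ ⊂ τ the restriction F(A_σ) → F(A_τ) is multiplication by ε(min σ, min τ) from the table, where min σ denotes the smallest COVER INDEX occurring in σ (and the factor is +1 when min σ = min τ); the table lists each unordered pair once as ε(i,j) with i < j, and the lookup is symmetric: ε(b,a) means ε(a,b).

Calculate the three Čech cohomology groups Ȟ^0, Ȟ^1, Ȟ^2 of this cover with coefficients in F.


intersection data:
  A12={x5} A14={x3} A23={x1} A34={x6}
C dims 4,4; δ0: rk_F7 3
Ȟ^0 = (4 − 3) − 0 = 1, so Ȟ^0 ≅ Z/7
Ȟ^1 = (4 − 0) − 3 = 1, so Ȟ^1 ≅ Z/7
Ȟ^2 = (0 − 0) − 0 = 0, so Ȟ^2 ≅ 0

Ȟ^0 = Z/7,  Ȟ^1 = Z/7,  Ȟ^2 = 0


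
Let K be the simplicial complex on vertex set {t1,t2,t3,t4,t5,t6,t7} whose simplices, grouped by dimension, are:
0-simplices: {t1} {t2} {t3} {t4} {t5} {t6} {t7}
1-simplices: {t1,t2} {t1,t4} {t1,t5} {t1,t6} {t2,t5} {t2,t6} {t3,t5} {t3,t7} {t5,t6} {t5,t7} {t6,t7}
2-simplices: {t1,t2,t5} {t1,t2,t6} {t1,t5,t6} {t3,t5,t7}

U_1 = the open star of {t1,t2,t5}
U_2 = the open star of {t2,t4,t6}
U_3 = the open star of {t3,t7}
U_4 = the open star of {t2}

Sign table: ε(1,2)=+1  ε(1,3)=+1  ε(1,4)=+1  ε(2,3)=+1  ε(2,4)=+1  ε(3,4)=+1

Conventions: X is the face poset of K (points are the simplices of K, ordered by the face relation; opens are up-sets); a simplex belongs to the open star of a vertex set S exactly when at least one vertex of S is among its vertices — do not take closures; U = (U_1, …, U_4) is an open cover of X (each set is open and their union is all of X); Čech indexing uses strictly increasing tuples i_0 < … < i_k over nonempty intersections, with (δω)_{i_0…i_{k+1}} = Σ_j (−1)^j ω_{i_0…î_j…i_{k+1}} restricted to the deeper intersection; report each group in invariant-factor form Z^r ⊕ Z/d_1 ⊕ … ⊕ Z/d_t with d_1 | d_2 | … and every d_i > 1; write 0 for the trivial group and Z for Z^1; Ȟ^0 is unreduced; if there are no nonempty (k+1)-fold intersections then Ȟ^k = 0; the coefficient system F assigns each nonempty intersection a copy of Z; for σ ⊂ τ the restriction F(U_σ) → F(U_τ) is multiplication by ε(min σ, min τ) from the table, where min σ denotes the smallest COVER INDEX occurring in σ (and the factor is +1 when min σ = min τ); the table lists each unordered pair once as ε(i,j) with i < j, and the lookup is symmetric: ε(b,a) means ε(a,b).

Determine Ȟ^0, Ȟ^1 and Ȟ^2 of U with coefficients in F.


Ȟ^0 ≅ Z,  Ȟ^1 ≅ Z,  Ȟ^2 ≅ 0

nerve of the cover:
  U1={{t1},{t2},{t5},{t1,t2},{t1,t4},{t1,t5},{t1,t6},{t2,t5},{t2,t6},{t3,t5},{t5,t6},{t5,t7},{t1,t2,t5},{t1,t2,t6},{t1,t5,t6},{t3,t5,t7}} U2={{t2},{t4},{t6},{t1,t2},{t1,t4},{t1,t6},{t2,t5},{t2,t6},{t5,t6},{t6,t7},{t1,t2,t5},{t1,t2,t6},{t1,t5,t6}} U3={{t3},{t7},{t3,t5},{t3,t7},{t5,t7},{t6,t7},{t3,t5,t7}} U4={{t2},{t1,t2},{t2,t5},{t2,t6},{t1,t2,t5},{t1,t2,t6}}
  U12={{t2},{t1,t2},{t1,t4},{t1,t6},{t2,t5},{t2,t6},{t5,t6},{t1,t2,t5},{t1,t2,t6},{t1,t5,t6}} U13={{t3,t5},{t5,t7},{t3,t5,t7}} U14={{t2},{t1,t2},{t2,t5},{t2,t6},{t1,t2,t5},{t1,t2,t6}} U23={{t6,t7}} U24={{t2},{t1,t2},{t2,t5},{t2,t6},{t1,t2,t5},{t1,t2,t6}}
  U124={{t2},{t1,t2},{t2,t5},{t2,t6},{t1,t2,t5},{t1,t2,t6}}
C dims 4,5,1; δ0: rk 3, SNF 1^3; δ1: rk 1, SNF 1^1
Ȟ^0 = (4 − 3) − 0 = 1, so Ȟ^0 ≅ Z
Ȟ^1 = (5 − 1) − 3 = 1, so Ȟ^1 ≅ Z
Ȟ^2 = (1 − 0) − 1 = 0, so Ȟ^2 ≅ 0


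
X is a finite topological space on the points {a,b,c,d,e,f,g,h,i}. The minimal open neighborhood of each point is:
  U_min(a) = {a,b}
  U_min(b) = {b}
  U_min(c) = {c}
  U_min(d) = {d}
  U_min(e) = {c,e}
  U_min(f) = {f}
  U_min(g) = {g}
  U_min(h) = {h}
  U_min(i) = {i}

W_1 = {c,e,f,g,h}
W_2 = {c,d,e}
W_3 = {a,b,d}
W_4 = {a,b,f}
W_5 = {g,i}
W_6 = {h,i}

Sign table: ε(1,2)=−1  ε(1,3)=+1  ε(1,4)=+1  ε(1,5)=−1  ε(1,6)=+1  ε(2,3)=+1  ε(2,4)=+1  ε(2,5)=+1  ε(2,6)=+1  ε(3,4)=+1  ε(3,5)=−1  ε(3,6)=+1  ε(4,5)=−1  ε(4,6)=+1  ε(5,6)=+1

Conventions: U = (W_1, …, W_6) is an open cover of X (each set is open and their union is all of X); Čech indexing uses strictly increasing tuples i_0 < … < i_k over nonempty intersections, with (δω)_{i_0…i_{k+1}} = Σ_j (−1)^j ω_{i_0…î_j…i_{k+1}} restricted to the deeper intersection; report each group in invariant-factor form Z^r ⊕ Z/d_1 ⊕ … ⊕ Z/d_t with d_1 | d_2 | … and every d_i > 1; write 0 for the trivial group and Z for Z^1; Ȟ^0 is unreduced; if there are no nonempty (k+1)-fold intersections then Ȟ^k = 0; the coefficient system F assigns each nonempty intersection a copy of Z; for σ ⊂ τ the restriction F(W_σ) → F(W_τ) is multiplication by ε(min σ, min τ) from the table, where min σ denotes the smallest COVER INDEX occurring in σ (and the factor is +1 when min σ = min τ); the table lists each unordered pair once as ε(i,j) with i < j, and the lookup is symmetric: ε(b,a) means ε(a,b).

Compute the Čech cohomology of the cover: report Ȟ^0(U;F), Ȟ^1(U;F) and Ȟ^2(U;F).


nonempty overlaps:
  W12={c,e} W14={f} W15={g} W16={h} W23={d} W34={a,b} W56={i}
C dims 6,7; δ0: rk 6, SNF 1^5·2
degree 0: 6−6−0 = 0 → Ȟ^0 ≅ 0
degree 1: 7−0−6 = 1 plus torsion [2] → Ȟ^1 ≅ Z ⊕ Z/2
degree 2: 0−0−0 = 0 → Ȟ^2 ≅ 0

Ȟ^0 = 0, Ȟ^1 = Z ⊕ Z/2, Ȟ^2 = 0
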